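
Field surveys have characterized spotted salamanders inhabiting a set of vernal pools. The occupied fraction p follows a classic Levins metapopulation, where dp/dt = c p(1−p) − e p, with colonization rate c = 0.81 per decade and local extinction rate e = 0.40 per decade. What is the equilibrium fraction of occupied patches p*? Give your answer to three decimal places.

0.506

Setting dp/dt = 0 and dividing through by p* gives c·(1−p*) = e.
So p* = 1 − e/c = 1 − 0.40/0.81 = 1 − 0.4938 = 0.5062.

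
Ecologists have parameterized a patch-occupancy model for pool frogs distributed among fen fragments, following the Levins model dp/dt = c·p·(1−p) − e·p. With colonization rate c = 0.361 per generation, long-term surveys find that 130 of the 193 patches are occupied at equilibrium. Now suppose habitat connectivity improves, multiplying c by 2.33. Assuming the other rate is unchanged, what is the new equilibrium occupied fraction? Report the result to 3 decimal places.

0.860

Observed p* = 130/193 = 0.67358.
Balance c(1−p*) = e gives e = 0.361×(1 − 0.67358) = 0.11784.
New p* = 1 − e/c = 1 − 0.11784/0.84113 = 0.85990.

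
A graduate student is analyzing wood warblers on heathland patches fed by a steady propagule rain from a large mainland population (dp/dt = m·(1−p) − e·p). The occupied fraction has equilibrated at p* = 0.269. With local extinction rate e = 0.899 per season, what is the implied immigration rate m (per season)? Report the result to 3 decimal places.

0.331

At equilibrium m(1−p*) = e·p*, so m = e·p*/(1−p*).
m = 0.899 × 0.269 / 0.7310 = 0.2418/0.7310 = 0.3308.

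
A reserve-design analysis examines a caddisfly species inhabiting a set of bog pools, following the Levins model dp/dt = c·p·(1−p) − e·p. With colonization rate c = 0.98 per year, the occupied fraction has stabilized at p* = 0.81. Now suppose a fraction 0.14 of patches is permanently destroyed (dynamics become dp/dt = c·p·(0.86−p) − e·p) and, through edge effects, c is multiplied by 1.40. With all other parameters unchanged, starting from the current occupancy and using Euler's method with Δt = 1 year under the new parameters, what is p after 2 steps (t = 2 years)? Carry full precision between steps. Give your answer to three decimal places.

0.724

Balance c(1−p*) = e gives e = 0.98×(1 − 0.81000) = 0.18620.
Starting from p₀ = 0.81000; update p ← p + (dp/dt)·Δt with the new parameters.
t = 1: p = 0.81000 + (-0.09526) = 0.71474
t = 2: p = 0.71474 + (+0.00936) = 0.72410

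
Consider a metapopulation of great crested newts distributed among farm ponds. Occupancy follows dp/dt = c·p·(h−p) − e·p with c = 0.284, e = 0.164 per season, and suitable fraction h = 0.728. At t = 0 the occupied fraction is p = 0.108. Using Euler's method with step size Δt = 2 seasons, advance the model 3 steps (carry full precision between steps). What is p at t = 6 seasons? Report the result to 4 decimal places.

Update rule: p ← p + [c·p·(h−p) − e·p]·Δt with Δt = 2.
t = 2: p = 0.10800 + (+0.00261) = 0.11061
t = 4: p = 0.11061 + (+0.00251) = 0.11312
t = 6: p = 0.11312 + (+0.00240) = 0.11552

0.1155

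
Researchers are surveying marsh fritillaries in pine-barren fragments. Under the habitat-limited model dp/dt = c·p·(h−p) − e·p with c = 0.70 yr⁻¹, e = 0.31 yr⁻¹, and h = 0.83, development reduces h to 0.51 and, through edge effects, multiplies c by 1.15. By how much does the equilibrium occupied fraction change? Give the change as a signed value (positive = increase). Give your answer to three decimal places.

-0.262

Before: p* = h − e/c = 0.83 − 0.31/0.70 = 0.83 − 0.4429 = 0.3871.
After: c = 0.805, e = 0.31, h = 0.51; p* = 0.51 − 0.31/0.805 = 0.1249.
Δp* = 0.1249 − 0.3871 = -0.2622.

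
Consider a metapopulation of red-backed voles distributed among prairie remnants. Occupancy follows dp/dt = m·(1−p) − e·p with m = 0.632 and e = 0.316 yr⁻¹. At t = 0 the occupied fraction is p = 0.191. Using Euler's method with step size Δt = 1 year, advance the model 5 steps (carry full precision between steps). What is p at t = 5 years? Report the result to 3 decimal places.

0.667

Update rule: p ← p + [m·(1−p) − e·p]·Δt with Δt = 1.
  1  |  dp/dt·Δt = +0.450932  |  p_1 = 0.641932
  2  |  dp/dt·Δt = +0.023448  |  p_2 = 0.665380
  3  |  dp/dt·Δt = +0.001219  |  p_3 = 0.666600
  4  |  dp/dt·Δt = +0.000063  |  p_4 = 0.666663
  5  |  dp/dt·Δt = +0.000003  |  p_5 = 0.666666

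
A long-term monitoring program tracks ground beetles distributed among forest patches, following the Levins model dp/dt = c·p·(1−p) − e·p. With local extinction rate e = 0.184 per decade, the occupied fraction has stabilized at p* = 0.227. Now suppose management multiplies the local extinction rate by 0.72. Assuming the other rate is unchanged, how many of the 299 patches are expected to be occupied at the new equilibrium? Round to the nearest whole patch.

Balance c(1−p*) = e gives c = e/(1 − 0.22700) = 0.184/0.77300 = 0.23803.
New p* = 1 − e/c = 1 − 0.13248/0.23803 = 0.44343.
Expected occupied = 299 × 0.44343 = 132.59 ≈ 133.

133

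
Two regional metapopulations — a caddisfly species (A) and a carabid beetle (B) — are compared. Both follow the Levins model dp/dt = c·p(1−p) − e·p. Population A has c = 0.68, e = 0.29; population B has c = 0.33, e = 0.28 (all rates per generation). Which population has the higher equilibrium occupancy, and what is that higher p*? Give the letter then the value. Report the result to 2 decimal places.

A: p*_A = 1 − 0.29/0.68 = 0.5735.
B: p*_B = 1 − 0.28/0.33 = 0.1515.
A is higher at 0.5735.

A, 0.57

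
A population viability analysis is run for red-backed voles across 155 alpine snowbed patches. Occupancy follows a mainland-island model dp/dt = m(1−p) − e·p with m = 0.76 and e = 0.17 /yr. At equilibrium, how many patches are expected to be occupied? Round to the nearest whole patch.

p* = m/(m+e) = 0.76/0.9300 = 0.8172.
Expected occupied patches = N × p* = 155 × 0.8172 = 126.67 ≈ 127.

127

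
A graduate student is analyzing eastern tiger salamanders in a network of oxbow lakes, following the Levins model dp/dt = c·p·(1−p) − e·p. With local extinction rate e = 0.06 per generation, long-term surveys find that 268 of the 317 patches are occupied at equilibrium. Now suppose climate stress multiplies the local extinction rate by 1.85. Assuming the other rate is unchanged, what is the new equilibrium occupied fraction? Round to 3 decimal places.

Observed p* = 268/317 = 0.84543.
Balance c(1−p*) = e gives c = e/(1 − 0.84543) = 0.06/0.15457 = 0.38817.
New p* = 1 − e/c = 1 − 0.11100/0.38817 = 0.71404.

0.714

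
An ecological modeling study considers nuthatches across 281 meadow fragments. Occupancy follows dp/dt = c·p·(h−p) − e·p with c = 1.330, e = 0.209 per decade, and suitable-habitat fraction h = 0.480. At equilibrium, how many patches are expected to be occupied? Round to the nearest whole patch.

91

p* = h − e/c = 0.480 − 0.1571 = 0.3229.
Expected occupied patches = N × p* = 281 × 0.3229 = 90.72 ≈ 91.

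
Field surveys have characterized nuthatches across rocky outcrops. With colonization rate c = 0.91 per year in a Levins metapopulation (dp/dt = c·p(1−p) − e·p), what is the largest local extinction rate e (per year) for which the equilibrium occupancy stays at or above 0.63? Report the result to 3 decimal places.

0.337

1 − e/c ≥ 0.63 ⇒ e ≤ c(1 − 0.63) = 0.91 × 0.3700.
e_max = 0.3367.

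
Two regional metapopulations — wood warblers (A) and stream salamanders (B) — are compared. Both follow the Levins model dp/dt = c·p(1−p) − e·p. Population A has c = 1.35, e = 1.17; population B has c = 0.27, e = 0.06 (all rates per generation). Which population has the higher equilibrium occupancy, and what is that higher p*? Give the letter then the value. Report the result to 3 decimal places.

A: p*_A = 1 − 1.17/1.35 = 0.1333.
B: p*_B = 1 − 0.06/0.27 = 0.7778.
B is higher at 0.7778.

B, 0.778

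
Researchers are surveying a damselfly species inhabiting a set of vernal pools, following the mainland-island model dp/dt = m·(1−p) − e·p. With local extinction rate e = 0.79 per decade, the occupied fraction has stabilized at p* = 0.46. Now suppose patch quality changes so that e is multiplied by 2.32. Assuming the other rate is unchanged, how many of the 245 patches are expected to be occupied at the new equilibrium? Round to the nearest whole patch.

66

Balance m(1−p*) = e·p* gives m = e·p*/(1−p*) = 0.79×0.46000/0.54000 = 0.67296.
New p* = m/(m+e) = 0.67296/(0.67296+1.83280) = 0.26857.
Expected occupied = 245 × 0.26857 = 65.80 ≈ 66.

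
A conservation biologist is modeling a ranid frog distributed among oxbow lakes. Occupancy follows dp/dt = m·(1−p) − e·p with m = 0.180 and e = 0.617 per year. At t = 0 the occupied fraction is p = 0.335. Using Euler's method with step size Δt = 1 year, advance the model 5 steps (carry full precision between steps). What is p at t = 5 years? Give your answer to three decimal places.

0.226

Update rule: p ← p + [m·(1−p) − e·p]·Δt with Δt = 1.
t = 1: p = 0.33500 + (-0.08700) = 0.24801
t = 2: p = 0.24801 + (-0.01766) = 0.23035
t = 3: p = 0.23035 + (-0.00358) = 0.22676
t = 4: p = 0.22676 + (-0.00073) = 0.22603
t = 5: p = 0.22603 + (-0.00015) = 0.22588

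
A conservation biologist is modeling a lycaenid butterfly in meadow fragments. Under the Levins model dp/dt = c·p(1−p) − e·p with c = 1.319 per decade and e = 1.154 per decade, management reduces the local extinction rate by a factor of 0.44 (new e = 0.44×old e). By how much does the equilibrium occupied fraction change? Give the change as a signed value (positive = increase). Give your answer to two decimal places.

0.49

Before: p* = 1 − 1.154/1.319 = 0.1251.
After the change, c = 1.319, e = 0.50776, so p* = 1 − 0.50776/1.319 = 0.6150.
Δp* = 0.6150 − 0.1251 = +0.4899.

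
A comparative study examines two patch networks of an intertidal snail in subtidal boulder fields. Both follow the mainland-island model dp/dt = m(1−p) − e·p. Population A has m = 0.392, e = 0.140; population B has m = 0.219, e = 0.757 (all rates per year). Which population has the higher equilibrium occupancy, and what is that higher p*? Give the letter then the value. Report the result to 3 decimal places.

A, 0.737

A: p*_A = m/(m+e) = 0.392/0.5320 = 0.7368.
B: p*_B = 0.219/0.9760 = 0.2244.
A is higher at 0.7368.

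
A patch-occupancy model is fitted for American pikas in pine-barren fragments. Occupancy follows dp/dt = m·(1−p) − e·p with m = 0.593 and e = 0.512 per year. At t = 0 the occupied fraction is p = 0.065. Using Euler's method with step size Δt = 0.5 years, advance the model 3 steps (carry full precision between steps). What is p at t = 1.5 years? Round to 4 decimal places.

0.4944

Update rule: p ← p + [m·(1−p) − e·p]·Δt with Δt = 0.5.
t = 0.5: p = 0.06500 + (+0.26059) = 0.32559
t = 1: p = 0.32559 + (+0.11661) = 0.44220
t = 1.5: p = 0.44220 + (+0.05218) = 0.49438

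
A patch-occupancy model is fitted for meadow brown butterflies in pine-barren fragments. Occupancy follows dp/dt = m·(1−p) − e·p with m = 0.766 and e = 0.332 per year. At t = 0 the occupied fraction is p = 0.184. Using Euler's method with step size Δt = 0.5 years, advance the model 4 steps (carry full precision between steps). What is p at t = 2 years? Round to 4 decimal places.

0.6764

Update rule: p ← p + [m·(1−p) − e·p]·Δt with Δt = 0.5.
p: 0.18400 → 0.46598  (Δp = +0.28198)
p: 0.46598 → 0.59316  (Δp = +0.12717)
p: 0.59316 → 0.65051  (Δp = +0.05736)
p: 0.65051 → 0.67638  (Δp = +0.02587)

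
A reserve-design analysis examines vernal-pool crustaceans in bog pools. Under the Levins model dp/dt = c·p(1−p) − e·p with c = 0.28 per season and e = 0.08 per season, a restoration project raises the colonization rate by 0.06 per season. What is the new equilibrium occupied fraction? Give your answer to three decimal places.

Before: p* = 1 − 0.08/0.28 = 0.7143.
After the change, c = 0.34, e = 0.08, so p* = 1 − 0.08/0.34 = 0.7647.

0.765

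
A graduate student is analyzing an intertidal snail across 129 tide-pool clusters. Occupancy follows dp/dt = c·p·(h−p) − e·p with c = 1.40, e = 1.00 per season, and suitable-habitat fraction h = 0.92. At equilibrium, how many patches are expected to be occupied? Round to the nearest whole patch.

p* = h − e/c = 0.92 − 0.7143 = 0.2057.
Expected occupied patches = N × p* = 129 × 0.2057 = 26.54 ≈ 27.

27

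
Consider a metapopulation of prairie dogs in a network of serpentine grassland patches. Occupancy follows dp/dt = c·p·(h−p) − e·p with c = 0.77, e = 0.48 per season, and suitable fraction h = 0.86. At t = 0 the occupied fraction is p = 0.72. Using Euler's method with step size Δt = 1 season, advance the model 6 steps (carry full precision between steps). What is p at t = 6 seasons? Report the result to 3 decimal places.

0.280

Update rule: p ← p + [c·p·(h−p) − e·p]·Δt with Δt = 1.
p: 0.72000 → 0.45202  (Δp = -0.26798)
p: 0.45202 → 0.37705  (Δp = -0.07497)
p: 0.37705 → 0.33628  (Δp = -0.04077)
p: 0.33628 → 0.31047  (Δp = -0.02580)
p: 0.31047 → 0.29282  (Δp = -0.01766)
p: 0.29282 → 0.28015  (Δp = -0.01267)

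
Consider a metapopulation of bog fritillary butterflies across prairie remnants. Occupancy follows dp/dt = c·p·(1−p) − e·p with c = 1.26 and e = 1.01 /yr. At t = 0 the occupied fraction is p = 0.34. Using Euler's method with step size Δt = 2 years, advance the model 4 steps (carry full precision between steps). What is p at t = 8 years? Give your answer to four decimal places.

Update rule: p ← p + [c·p·(1−p) − e·p]·Δt with Δt = 2.
  1  |  dp/dt·Δt = -0.121312  |  p_1 = 0.218688
  2  |  dp/dt·Δt = -0.011174  |  p_2 = 0.207514
  3  |  dp/dt·Δt = -0.004760  |  p_3 = 0.202755
  4  |  dp/dt·Δt = -0.002219  |  p_4 = 0.200536

0.2005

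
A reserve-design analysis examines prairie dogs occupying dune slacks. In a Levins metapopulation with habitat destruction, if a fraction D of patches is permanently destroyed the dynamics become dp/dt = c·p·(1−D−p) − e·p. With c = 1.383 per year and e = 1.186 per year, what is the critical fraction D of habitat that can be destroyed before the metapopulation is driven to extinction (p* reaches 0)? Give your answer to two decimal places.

The nontrivial equilibrium is p* = (1−D) − e/c; extinction occurs when this hits zero.
So D_crit = 1 − e/c = 1 − 1.186/1.383 = 1 − 0.8576 = 0.1424.
Note this equals the original equilibrium occupancy — the Levins extinction-debt result.

0.14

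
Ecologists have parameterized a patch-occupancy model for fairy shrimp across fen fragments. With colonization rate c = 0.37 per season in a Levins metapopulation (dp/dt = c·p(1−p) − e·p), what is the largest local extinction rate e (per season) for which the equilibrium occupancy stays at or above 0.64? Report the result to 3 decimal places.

1 − e/c ≥ 0.64 ⇒ e ≤ c(1 − 0.64) = 0.37 × 0.3600.
e_max = 0.1332.

0.133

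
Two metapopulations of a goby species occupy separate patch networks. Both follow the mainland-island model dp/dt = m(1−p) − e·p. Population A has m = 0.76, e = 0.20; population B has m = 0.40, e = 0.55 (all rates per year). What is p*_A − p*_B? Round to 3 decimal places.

0.371

A: p*_A = m/(m+e) = 0.76/0.9600 = 0.7917.
B: p*_B = 0.40/0.9500 = 0.4211.
p*_A − p*_B = 0.7917 − 0.4211 = 0.3706.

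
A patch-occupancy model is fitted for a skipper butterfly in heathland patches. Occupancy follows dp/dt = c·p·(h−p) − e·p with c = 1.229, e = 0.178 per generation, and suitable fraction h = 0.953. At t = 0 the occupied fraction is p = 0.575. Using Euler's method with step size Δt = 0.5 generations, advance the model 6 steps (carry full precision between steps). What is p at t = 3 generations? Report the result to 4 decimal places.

Update rule: p ← p + [c·p·(h−p) − e·p]·Δt with Δt = 0.5.
t = 0.5: p = 0.57500 + (+0.08239) = 0.65739
t = 1: p = 0.65739 + (+0.06091) = 0.71830
t = 1.5: p = 0.71830 + (+0.03967) = 0.75796
t = 2: p = 0.75796 + (+0.02338) = 0.78135
t = 2.5: p = 0.78135 + (+0.01288) = 0.79422
t = 3: p = 0.79422 + (+0.00680) = 0.80103

0.8010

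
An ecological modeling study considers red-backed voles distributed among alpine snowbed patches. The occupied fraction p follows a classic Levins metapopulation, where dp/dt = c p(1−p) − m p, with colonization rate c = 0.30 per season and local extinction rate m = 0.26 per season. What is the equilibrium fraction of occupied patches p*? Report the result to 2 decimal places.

At equilibrium, colonization balances extinction: c·p*·(1−p*) = m·p*.
So p* = 1 − m/c = 1 − 0.26/0.30 = 1 − 0.8667 = 0.1333.

0.13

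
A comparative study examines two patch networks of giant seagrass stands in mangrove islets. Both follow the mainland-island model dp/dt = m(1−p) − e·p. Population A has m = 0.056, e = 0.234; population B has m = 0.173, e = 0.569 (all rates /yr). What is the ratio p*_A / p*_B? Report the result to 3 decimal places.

A: p*_A = m/(m+e) = 0.056/0.2900 = 0.1931.
B: p*_B = 0.173/0.7420 = 0.2332.
p*_A / p*_B = 0.1931/0.2332 = 0.8282.

0.828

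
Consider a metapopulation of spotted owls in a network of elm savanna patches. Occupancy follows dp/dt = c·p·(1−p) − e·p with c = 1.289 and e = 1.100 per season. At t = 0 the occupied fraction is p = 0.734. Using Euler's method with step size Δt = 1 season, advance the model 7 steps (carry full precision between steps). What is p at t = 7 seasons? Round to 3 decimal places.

Update rule: p ← p + [c·p·(1−p) − e·p]·Δt with Δt = 1.
p: 0.73400 → 0.17827  (Δp = -0.55573)
p: 0.17827 → 0.17100  (Δp = -0.00727)
p: 0.17100 → 0.16563  (Δp = -0.00537)
p: 0.16563 → 0.16157  (Δp = -0.00406)
p: 0.16157 → 0.15846  (Δp = -0.00311)
p: 0.15846 → 0.15604  (Δp = -0.00242)
p: 0.15604 → 0.15415  (Δp = -0.00189)

0.154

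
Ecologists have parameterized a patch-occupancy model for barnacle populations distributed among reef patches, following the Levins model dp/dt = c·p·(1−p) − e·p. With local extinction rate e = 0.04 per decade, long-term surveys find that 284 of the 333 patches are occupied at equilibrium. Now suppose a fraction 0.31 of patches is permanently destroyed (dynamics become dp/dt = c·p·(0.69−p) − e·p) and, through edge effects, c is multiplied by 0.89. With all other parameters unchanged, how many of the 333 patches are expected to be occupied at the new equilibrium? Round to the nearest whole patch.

Observed p* = 284/333 = 0.85285.
Balance c(1−p*) = e gives c = e/(1 − 0.85285) = 0.04/0.14715 = 0.27183.
New p* = 0.69 − e/c = 0.69 − 0.04000/0.24193 = 0.52466.
Expected occupied = 333 × 0.52466 = 174.71 ≈ 175.

175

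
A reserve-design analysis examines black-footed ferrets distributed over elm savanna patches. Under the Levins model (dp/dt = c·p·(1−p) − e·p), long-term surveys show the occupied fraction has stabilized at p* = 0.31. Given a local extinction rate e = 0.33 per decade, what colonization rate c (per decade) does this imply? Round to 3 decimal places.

0.478

At equilibrium c(1−p*) = e, so c = e/(1−p*).
c = 0.33/(1 − 0.31) = 0.33/0.6900 = 0.4783.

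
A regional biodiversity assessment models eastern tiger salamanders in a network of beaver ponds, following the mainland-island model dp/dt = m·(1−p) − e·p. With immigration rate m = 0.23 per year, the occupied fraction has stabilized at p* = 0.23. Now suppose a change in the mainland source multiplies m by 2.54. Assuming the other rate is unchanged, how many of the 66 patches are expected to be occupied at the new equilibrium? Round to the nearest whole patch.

28

Balance m(1−p*) = e·p* gives e = m(1−p*)/p* = 0.23×0.77000/0.23000 = 0.77000.
New p* = m/(m+e) = 0.58420/(0.58420+0.77000) = 0.43140.
Expected occupied = 66 × 0.43140 = 28.47 ≈ 28.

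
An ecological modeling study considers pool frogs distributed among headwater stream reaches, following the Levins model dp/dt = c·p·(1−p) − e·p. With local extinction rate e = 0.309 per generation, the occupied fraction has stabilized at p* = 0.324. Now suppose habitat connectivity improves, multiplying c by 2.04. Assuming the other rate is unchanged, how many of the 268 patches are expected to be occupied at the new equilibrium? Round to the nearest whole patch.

179

Balance c(1−p*) = e gives c = e/(1 − 0.32400) = 0.309/0.67600 = 0.45710.
New p* = 1 − e/c = 1 − 0.30900/0.93248 = 0.66863.
Expected occupied = 268 × 0.66863 = 179.19 ≈ 179.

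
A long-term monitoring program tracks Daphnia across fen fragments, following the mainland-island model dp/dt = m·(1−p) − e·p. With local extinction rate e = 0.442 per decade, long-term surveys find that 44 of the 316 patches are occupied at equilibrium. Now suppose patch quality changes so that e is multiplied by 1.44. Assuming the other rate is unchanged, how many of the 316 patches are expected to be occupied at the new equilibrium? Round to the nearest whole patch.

32

Observed p* = 44/316 = 0.13924.
Balance m(1−p*) = e·p* gives m = e·p*/(1−p*) = 0.442×0.13924/0.86076 = 0.07150.
New p* = m/(m+e) = 0.07150/(0.07150+0.63648) = 0.10099.
Expected occupied = 316 × 0.10099 = 31.91 ≈ 32.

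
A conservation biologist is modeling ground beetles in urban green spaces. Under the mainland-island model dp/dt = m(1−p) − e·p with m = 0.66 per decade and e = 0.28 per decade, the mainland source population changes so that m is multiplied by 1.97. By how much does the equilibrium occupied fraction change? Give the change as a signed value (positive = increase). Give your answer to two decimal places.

0.12

Before: p* = 0.66/(0.66+0.28) = 0.7021.
After: m = 1.3002, e = 0.28; p* = 1.3002/1.5802 = 0.8228.
Δp* = 0.8228 − 0.7021 = +0.1207.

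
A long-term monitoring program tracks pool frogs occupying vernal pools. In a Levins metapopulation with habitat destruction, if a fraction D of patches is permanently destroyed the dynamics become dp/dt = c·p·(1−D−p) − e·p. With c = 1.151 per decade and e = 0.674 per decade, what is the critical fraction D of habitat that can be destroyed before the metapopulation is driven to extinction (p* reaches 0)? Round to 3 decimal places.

The nontrivial equilibrium is p* = (1−D) − e/c; extinction occurs when this hits zero.
So D_crit = 1 − e/c = 1 − 0.674/1.151 = 1 − 0.5856 = 0.4144.
Note this equals the original equilibrium occupancy — the Levins extinction-debt result.

0.414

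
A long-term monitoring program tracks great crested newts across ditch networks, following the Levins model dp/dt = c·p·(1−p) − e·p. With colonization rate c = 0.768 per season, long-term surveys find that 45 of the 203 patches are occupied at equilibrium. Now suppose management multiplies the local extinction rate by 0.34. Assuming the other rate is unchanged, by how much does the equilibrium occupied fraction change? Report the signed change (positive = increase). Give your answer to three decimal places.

0.514

Observed p* = 45/203 = 0.22167.
Balance c(1−p*) = e gives e = 0.768×(1 − 0.22167) = 0.59776.
New p* = 1 − e/c = 1 − 0.20324/0.76800 = 0.73536.
Δp* = 0.73536 − 0.22167 = +0.51369.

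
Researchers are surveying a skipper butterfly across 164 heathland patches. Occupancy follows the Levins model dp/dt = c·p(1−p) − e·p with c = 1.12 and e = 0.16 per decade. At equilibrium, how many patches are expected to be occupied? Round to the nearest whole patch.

141

p* = 1 − e/c = 1 − 0.16/1.12 = 0.8571.
Expected occupied patches = N × p* = 164 × 0.8571 = 140.57 ≈ 141.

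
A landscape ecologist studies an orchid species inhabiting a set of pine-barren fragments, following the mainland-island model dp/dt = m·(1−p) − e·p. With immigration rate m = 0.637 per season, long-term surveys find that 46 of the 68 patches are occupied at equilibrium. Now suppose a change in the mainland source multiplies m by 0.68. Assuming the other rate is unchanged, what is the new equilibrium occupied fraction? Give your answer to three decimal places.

0.587

Observed p* = 46/68 = 0.67647.
Balance m(1−p*) = e·p* gives e = m(1−p*)/p* = 0.637×0.32353/0.67647 = 0.30465.
New p* = m/(m+e) = 0.43316/(0.43316+0.30465) = 0.58709.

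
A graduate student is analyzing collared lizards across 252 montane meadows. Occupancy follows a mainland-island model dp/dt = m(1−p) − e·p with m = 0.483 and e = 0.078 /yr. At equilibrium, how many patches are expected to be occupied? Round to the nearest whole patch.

p* = m/(m+e) = 0.483/0.5610 = 0.8610.
Expected occupied patches = N × p* = 252 × 0.8610 = 216.96 ≈ 217.

217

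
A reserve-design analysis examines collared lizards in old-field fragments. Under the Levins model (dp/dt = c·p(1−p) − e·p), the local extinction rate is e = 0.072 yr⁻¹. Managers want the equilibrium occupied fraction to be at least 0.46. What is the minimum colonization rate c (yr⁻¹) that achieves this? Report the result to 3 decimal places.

p* = 1 − e/c ≥ 0.46 requires e/c ≤ 0.5400, i.e. c ≥ e/0.5400.
c_min = 0.072/0.5400 = 0.1333.

0.133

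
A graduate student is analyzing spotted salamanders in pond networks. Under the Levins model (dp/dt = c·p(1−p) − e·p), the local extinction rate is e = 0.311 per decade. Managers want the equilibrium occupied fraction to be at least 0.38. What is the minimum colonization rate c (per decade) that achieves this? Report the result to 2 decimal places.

0.50

p* = 1 − e/c ≥ 0.38 requires e/c ≤ 0.6200, i.e. c ≥ e/0.6200.
c_min = 0.311/0.6200 = 0.5016.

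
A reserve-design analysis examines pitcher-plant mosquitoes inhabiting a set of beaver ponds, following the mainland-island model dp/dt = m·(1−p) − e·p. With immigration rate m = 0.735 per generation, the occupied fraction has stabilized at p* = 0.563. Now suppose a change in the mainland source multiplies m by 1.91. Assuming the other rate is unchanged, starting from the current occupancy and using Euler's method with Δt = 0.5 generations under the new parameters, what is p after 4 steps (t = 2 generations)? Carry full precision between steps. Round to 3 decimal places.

Balance m(1−p*) = e·p* gives e = m(1−p*)/p* = 0.735×0.43700/0.56300 = 0.57051.
Starting from p₀ = 0.56300; update p ← p + (dp/dt)·Δt with the new parameters.
  1  |  dp/dt·Δt = +0.146144  |  p_1 = 0.709144
  2  |  dp/dt·Δt = +0.001874  |  p_2 = 0.711018
  3  |  dp/dt·Δt = +0.000024  |  p_3 = 0.711042
  4  |  dp/dt·Δt = +0.000000  |  p_4 = 0.711042

0.711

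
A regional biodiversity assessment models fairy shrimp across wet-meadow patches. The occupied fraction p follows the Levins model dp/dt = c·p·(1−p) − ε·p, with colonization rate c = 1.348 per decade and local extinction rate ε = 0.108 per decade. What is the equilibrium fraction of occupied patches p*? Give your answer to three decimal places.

0.920

Setting dp/dt = 0 and dividing through by p* gives c·(1−p*) = ε.
So p* = 1 − ε/c = 1 − 0.108/1.348 = 1 − 0.0801 = 0.9199.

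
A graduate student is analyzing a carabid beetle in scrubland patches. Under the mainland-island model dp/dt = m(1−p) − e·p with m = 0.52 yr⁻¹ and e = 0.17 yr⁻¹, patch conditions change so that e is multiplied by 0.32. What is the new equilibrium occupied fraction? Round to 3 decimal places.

Before: p* = 0.52/(0.52+0.17) = 0.7536.
After: m = 0.52, e = 0.0544; p* = 0.52/0.5744 = 0.9053.

0.905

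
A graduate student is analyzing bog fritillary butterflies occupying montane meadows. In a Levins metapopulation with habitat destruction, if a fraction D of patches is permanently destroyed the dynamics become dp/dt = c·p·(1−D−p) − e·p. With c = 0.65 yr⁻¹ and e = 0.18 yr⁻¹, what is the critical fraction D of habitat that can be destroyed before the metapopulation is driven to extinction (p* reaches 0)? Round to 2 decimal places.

The nontrivial equilibrium is p* = (1−D) − e/c; extinction occurs when this hits zero.
So D_crit = 1 − e/c = 1 − 0.18/0.65 = 1 − 0.2769 = 0.7231.
Note this equals the original equilibrium occupancy — the Levins extinction-debt result.

0.72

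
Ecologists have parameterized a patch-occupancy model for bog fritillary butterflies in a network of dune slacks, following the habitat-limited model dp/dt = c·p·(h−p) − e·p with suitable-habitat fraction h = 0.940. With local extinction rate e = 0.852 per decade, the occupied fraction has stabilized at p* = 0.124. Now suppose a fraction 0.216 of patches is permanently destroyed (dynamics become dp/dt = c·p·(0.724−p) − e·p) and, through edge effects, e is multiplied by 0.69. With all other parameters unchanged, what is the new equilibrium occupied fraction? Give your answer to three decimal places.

0.161

Balance c(h−p*) = e gives c = e/(0.94 − 0.12400) = 0.852/0.81600 = 1.04412.
New p* = 0.724 − e/c = 0.724 − 0.58788/1.04412 = 0.16096.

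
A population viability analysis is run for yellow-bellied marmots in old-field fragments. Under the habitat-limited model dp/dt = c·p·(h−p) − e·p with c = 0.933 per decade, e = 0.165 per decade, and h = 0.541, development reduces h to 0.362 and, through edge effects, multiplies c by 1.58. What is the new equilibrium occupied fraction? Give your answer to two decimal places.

0.25

Before: p* = h − e/c = 0.541 − 0.165/0.933 = 0.541 − 0.1768 = 0.3642.
After: c = 1.47414, e = 0.165, h = 0.362; p* = 0.362 − 0.165/1.47414 = 0.2501.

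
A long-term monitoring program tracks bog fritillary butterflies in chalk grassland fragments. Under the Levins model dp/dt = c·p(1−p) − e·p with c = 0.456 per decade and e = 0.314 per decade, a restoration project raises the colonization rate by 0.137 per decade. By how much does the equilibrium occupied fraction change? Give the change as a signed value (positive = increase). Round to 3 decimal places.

0.159

Before: p* = 1 − 0.314/0.456 = 0.3114.
After the change, c = 0.593, e = 0.314, so p* = 1 − 0.314/0.593 = 0.4705.
Δp* = 0.4705 − 0.3114 = +0.1591.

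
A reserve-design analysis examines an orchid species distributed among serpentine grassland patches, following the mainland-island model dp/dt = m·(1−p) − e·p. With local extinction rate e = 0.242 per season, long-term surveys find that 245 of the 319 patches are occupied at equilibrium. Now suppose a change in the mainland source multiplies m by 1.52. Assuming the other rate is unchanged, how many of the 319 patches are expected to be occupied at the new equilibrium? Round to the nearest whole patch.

266

Observed p* = 245/319 = 0.76803.
Balance m(1−p*) = e·p* gives m = e·p*/(1−p*) = 0.242×0.76803/0.23197 = 0.80124.
New p* = m/(m+e) = 1.21788/(1.21788+0.24200) = 0.83423.
Expected occupied = 319 × 0.83423 = 266.12 ≈ 266.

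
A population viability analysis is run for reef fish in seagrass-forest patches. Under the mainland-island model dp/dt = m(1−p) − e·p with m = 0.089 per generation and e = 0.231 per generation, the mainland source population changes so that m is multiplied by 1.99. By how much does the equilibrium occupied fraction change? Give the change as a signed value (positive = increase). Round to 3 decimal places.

0.156

Before: p* = 0.089/(0.089+0.231) = 0.2781.
After: m = 0.17711, e = 0.231; p* = 0.17711/0.4081 = 0.4340.
Δp* = 0.4340 − 0.2781 = +0.1559.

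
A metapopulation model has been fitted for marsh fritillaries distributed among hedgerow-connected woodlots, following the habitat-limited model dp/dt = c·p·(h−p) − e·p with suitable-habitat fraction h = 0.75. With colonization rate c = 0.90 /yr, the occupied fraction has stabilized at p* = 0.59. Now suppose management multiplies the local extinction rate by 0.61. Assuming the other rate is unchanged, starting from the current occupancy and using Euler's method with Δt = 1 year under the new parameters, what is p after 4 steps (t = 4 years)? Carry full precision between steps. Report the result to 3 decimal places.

0.650

Balance c(h−p*) = e gives e = 0.90×(0.75 − 0.59000) = 0.14400.
Starting from p₀ = 0.59000; update p ← p + (dp/dt)·Δt with the new parameters.
  1  |  dp/dt·Δt = +0.033134  |  p_1 = 0.623134
  2  |  dp/dt·Δt = +0.016413  |  p_2 = 0.639547
  3  |  dp/dt·Δt = +0.007398  |  p_3 = 0.646945
  4  |  dp/dt·Δt = +0.003176  |  p_4 = 0.650121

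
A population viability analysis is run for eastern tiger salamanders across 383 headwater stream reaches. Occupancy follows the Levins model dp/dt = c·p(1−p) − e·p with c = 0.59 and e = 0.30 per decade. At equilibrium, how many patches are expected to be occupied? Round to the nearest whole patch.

188

p* = 1 − e/c = 1 − 0.30/0.59 = 0.4915.
Expected occupied patches = N × p* = 383 × 0.4915 = 188.25 ≈ 188.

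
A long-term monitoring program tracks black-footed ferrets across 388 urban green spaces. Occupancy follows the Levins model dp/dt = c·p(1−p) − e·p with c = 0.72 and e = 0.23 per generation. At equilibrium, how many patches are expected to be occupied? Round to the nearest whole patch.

p* = 1 − e/c = 1 − 0.23/0.72 = 0.6806.
Expected occupied patches = N × p* = 388 × 0.6806 = 264.06 ≈ 264.

264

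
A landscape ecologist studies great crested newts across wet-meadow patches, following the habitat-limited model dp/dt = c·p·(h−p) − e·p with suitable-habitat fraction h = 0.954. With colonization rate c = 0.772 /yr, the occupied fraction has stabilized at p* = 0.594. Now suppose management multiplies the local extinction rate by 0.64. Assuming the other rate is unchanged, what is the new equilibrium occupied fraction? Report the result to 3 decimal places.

0.724

Balance c(h−p*) = e gives e = 0.772×(0.954 − 0.59400) = 0.27792.
New p* = 0.954 − e/c = 0.954 − 0.17787/0.77200 = 0.72360.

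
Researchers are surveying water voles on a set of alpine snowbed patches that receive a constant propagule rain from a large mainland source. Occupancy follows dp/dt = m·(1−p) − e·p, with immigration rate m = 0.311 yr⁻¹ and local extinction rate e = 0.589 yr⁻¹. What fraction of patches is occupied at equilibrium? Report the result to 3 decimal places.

0.346

At equilibrium the propagule rain into empty patches balances local extinction: m(1−p*) = e·p*.
p* = m/(m+e) = 0.311/(0.311+0.589) = 0.311/0.9000 = 0.3456.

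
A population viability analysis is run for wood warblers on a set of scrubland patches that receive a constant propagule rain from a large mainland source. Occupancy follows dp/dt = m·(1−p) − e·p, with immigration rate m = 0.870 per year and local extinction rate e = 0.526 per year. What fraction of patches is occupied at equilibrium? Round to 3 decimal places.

0.623

At equilibrium the propagule rain into empty patches balances local extinction: m(1−p*) = e·p*.
p* = m/(m+e) = 0.870/(0.870+0.526) = 0.870/1.3960 = 0.6232.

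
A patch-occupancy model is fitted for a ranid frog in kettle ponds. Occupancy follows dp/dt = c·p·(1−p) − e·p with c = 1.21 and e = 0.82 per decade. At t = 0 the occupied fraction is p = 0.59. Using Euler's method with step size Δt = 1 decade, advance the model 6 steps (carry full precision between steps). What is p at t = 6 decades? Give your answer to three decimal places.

Update rule: p ← p + [c·p·(1−p) − e·p]·Δt with Δt = 1.
t = 1: p = 0.59000 + (-0.19110) = 0.39890
t = 2: p = 0.39890 + (-0.03697) = 0.36193
t = 3: p = 0.36193 + (-0.01735) = 0.34458
t = 4: p = 0.34458 + (-0.00928) = 0.33530
t = 5: p = 0.33530 + (-0.00527) = 0.33003
t = 6: p = 0.33003 + (-0.00308) = 0.32695

0.327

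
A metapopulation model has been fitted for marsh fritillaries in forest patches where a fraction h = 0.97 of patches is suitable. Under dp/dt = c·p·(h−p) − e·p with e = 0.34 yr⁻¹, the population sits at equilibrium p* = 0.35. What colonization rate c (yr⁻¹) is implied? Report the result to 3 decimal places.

0.548

At equilibrium c(h−p*) = e, so c = e/(h−p*).
c = 0.34/(0.97 − 0.35) = 0.34/0.6200 = 0.5484.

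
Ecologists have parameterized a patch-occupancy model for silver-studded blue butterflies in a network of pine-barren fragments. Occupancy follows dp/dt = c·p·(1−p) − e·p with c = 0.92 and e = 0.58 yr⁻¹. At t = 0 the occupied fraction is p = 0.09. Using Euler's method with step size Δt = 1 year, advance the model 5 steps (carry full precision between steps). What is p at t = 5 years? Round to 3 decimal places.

Update rule: p ← p + [c·p·(1−p) − e·p]·Δt with Δt = 1.
p: 0.09000 → 0.11315  (Δp = +0.02315)
p: 0.11315 → 0.13984  (Δp = +0.02669)
p: 0.13984 → 0.16939  (Δp = +0.02955)
p: 0.16939 → 0.20059  (Δp = +0.03120)
p: 0.20059 → 0.23177  (Δp = +0.03118)

0.232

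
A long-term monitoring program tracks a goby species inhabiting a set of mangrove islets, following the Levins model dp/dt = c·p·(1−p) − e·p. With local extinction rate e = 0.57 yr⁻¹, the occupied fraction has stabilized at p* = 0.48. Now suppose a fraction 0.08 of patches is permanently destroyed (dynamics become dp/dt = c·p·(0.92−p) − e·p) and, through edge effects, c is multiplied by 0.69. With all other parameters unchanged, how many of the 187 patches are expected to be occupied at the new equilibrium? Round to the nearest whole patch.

Balance c(1−p*) = e gives c = e/(1 − 0.48000) = 0.57/0.52000 = 1.09615.
New p* = 0.92 − e/c = 0.92 − 0.57000/0.75634 = 0.16637.
Expected occupied = 187 × 0.16637 = 31.11 ≈ 31.

31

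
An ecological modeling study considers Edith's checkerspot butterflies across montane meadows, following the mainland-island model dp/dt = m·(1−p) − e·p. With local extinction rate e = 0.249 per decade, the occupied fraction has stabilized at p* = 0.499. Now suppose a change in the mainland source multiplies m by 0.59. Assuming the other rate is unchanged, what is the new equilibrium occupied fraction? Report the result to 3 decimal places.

Balance m(1−p*) = e·p* gives m = e·p*/(1−p*) = 0.249×0.49900/0.50100 = 0.24801.
New p* = m/(m+e) = 0.14633/(0.14633+0.24900) = 0.37015.

0.370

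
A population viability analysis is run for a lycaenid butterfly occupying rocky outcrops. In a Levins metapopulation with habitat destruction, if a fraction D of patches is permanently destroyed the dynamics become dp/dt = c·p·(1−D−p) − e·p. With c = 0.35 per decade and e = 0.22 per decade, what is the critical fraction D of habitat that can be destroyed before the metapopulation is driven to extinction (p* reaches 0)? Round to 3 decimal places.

0.371

The nontrivial equilibrium is p* = (1−D) − e/c; extinction occurs when this hits zero.
So D_crit = 1 − e/c = 1 − 0.22/0.35 = 1 − 0.6286 = 0.3714.
Note this equals the original equilibrium occupancy — the Levins extinction-debt result.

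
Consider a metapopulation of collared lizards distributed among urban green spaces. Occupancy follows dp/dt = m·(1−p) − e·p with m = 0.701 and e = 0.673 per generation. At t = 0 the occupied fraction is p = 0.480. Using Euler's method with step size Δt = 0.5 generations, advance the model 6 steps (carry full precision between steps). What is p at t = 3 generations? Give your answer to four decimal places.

0.5102

Update rule: p ← p + [m·(1−p) − e·p]·Δt with Δt = 0.5.
t = 0.5: p = 0.48000 + (+0.02074) = 0.50074
t = 1: p = 0.50074 + (+0.00649) = 0.50723
t = 1.5: p = 0.50723 + (+0.00203) = 0.50926
t = 2: p = 0.50926 + (+0.00064) = 0.50990
t = 2.5: p = 0.50990 + (+0.00020) = 0.51010
t = 3: p = 0.51010 + (+0.00006) = 0.51016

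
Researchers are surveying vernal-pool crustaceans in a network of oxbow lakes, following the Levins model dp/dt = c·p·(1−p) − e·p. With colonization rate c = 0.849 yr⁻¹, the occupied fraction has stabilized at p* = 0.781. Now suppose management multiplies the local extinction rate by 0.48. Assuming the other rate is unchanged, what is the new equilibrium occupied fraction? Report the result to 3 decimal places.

0.895

Balance c(1−p*) = e gives e = 0.849×(1 − 0.78100) = 0.18593.
New p* = 1 − e/c = 1 − 0.08925/0.84900 = 0.89488.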